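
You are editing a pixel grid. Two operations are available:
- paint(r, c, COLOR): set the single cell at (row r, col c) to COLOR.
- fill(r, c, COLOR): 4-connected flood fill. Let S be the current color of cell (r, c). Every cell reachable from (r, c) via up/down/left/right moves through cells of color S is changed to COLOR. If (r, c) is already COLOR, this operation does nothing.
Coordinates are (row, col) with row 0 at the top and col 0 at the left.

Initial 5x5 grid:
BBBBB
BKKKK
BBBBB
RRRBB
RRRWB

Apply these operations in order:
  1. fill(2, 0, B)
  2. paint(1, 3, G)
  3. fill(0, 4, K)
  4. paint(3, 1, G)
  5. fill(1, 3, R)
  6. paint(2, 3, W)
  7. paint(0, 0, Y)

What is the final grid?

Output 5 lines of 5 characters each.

After op 1 fill(2,0,B) [0 cells changed]:
BBBBB
BKKKK
BBBBB
RRRBB
RRRWB
After op 2 paint(1,3,G):
BBBBB
BKKGK
BBBBB
RRRBB
RRRWB
After op 3 fill(0,4,K) [14 cells changed]:
KKKKK
KKKGK
KKKKK
RRRKK
RRRWK
After op 4 paint(3,1,G):
KKKKK
KKKGK
KKKKK
RGRKK
RRRWK
After op 5 fill(1,3,R) [1 cells changed]:
KKKKK
KKKRK
KKKKK
RGRKK
RRRWK
After op 6 paint(2,3,W):
KKKKK
KKKRK
KKKWK
RGRKK
RRRWK
After op 7 paint(0,0,Y):
YKKKK
KKKRK
KKKWK
RGRKK
RRRWK

Answer: YKKKK
KKKRK
KKKWK
RGRKK
RRRWK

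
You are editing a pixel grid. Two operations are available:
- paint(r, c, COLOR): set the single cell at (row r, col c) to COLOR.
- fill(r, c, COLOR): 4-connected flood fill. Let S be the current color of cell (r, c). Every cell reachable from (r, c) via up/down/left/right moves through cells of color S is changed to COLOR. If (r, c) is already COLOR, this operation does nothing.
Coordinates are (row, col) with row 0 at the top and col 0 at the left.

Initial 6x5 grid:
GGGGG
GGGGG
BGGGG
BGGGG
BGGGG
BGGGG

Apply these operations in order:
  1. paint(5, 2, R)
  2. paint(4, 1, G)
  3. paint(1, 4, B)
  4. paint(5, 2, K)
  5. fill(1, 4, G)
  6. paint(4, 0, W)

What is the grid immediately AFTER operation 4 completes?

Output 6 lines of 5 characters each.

After op 1 paint(5,2,R):
GGGGG
GGGGG
BGGGG
BGGGG
BGGGG
BGRGG
After op 2 paint(4,1,G):
GGGGG
GGGGG
BGGGG
BGGGG
BGGGG
BGRGG
After op 3 paint(1,4,B):
GGGGG
GGGGB
BGGGG
BGGGG
BGGGG
BGRGG
After op 4 paint(5,2,K):
GGGGG
GGGGB
BGGGG
BGGGG
BGGGG
BGKGG

Answer: GGGGG
GGGGB
BGGGG
BGGGG
BGGGG
BGKGG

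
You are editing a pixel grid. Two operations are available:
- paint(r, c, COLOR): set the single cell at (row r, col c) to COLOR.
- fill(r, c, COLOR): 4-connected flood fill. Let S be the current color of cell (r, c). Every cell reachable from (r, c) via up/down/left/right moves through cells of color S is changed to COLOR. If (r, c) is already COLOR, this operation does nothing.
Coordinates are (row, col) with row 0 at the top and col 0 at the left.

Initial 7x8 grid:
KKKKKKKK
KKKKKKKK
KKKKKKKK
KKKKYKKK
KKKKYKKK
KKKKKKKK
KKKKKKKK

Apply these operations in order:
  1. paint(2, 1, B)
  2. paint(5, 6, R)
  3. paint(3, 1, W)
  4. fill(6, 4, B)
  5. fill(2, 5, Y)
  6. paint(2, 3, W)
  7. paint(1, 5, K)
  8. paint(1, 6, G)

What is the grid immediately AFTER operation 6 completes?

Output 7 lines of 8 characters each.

Answer: YYYYYYYY
YYYYYYYY
YYYWYYYY
YWYYYYYY
YYYYYYYY
YYYYYYRY
YYYYYYYY

Derivation:
After op 1 paint(2,1,B):
KKKKKKKK
KKKKKKKK
KBKKKKKK
KKKKYKKK
KKKKYKKK
KKKKKKKK
KKKKKKKK
After op 2 paint(5,6,R):
KKKKKKKK
KKKKKKKK
KBKKKKKK
KKKKYKKK
KKKKYKKK
KKKKKKRK
KKKKKKKK
After op 3 paint(3,1,W):
KKKKKKKK
KKKKKKKK
KBKKKKKK
KWKKYKKK
KKKKYKKK
KKKKKKRK
KKKKKKKK
After op 4 fill(6,4,B) [51 cells changed]:
BBBBBBBB
BBBBBBBB
BBBBBBBB
BWBBYBBB
BBBBYBBB
BBBBBBRB
BBBBBBBB
After op 5 fill(2,5,Y) [52 cells changed]:
YYYYYYYY
YYYYYYYY
YYYYYYYY
YWYYYYYY
YYYYYYYY
YYYYYYRY
YYYYYYYY
After op 6 paint(2,3,W):
YYYYYYYY
YYYYYYYY
YYYWYYYY
YWYYYYYY
YYYYYYYY
YYYYYYRY
YYYYYYYY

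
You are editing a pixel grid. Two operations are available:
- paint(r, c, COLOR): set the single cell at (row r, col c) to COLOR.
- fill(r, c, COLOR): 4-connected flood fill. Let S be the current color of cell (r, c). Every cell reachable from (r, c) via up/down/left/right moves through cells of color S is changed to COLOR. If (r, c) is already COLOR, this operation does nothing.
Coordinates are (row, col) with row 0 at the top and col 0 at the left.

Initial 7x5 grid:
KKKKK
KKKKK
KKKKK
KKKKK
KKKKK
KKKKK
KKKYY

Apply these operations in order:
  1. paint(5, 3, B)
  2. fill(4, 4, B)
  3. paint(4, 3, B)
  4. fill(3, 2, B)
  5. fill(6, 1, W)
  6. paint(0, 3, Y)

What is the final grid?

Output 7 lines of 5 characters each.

After op 1 paint(5,3,B):
KKKKK
KKKKK
KKKKK
KKKKK
KKKKK
KKKBK
KKKYY
After op 2 fill(4,4,B) [32 cells changed]:
BBBBB
BBBBB
BBBBB
BBBBB
BBBBB
BBBBB
BBBYY
After op 3 paint(4,3,B):
BBBBB
BBBBB
BBBBB
BBBBB
BBBBB
BBBBB
BBBYY
After op 4 fill(3,2,B) [0 cells changed]:
BBBBB
BBBBB
BBBBB
BBBBB
BBBBB
BBBBB
BBBYY
After op 5 fill(6,1,W) [33 cells changed]:
WWWWW
WWWWW
WWWWW
WWWWW
WWWWW
WWWWW
WWWYY
After op 6 paint(0,3,Y):
WWWYW
WWWWW
WWWWW
WWWWW
WWWWW
WWWWW
WWWYY

Answer: WWWYW
WWWWW
WWWWW
WWWWW
WWWWW
WWWWW
WWWYY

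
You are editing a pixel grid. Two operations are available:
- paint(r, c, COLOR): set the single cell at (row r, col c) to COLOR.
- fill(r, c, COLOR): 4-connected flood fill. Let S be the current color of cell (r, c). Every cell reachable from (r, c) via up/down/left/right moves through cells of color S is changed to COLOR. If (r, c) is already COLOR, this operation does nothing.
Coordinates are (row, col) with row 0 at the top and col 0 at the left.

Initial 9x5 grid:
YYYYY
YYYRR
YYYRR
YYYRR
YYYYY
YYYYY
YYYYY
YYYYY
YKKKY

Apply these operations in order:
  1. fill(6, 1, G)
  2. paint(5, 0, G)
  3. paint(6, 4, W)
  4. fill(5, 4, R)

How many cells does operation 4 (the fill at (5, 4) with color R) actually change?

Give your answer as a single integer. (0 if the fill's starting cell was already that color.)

Answer: 35

Derivation:
After op 1 fill(6,1,G) [36 cells changed]:
GGGGG
GGGRR
GGGRR
GGGRR
GGGGG
GGGGG
GGGGG
GGGGG
GKKKG
After op 2 paint(5,0,G):
GGGGG
GGGRR
GGGRR
GGGRR
GGGGG
GGGGG
GGGGG
GGGGG
GKKKG
After op 3 paint(6,4,W):
GGGGG
GGGRR
GGGRR
GGGRR
GGGGG
GGGGG
GGGGW
GGGGG
GKKKG
After op 4 fill(5,4,R) [35 cells changed]:
RRRRR
RRRRR
RRRRR
RRRRR
RRRRR
RRRRR
RRRRW
RRRRR
RKKKR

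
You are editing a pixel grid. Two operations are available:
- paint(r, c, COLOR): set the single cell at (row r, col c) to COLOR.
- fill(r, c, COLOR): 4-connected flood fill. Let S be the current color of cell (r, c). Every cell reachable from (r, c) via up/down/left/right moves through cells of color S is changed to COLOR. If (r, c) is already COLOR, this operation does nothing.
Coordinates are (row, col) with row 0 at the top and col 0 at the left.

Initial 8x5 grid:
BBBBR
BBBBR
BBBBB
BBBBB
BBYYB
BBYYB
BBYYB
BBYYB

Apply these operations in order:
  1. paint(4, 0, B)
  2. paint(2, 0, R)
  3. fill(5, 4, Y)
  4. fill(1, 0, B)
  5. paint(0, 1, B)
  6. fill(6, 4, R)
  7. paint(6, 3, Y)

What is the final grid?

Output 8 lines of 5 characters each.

Answer: RRRRR
RRRRR
RRRRR
RRRRR
RRRRR
RRRRR
RRRYR
RRRRR

Derivation:
After op 1 paint(4,0,B):
BBBBR
BBBBR
BBBBB
BBBBB
BBYYB
BBYYB
BBYYB
BBYYB
After op 2 paint(2,0,R):
BBBBR
BBBBR
RBBBB
BBBBB
BBYYB
BBYYB
BBYYB
BBYYB
After op 3 fill(5,4,Y) [29 cells changed]:
YYYYR
YYYYR
RYYYY
YYYYY
YYYYY
YYYYY
YYYYY
YYYYY
After op 4 fill(1,0,B) [37 cells changed]:
BBBBR
BBBBR
RBBBB
BBBBB
BBBBB
BBBBB
BBBBB
BBBBB
After op 5 paint(0,1,B):
BBBBR
BBBBR
RBBBB
BBBBB
BBBBB
BBBBB
BBBBB
BBBBB
After op 6 fill(6,4,R) [37 cells changed]:
RRRRR
RRRRR
RRRRR
RRRRR
RRRRR
RRRRR
RRRRR
RRRRR
After op 7 paint(6,3,Y):
RRRRR
RRRRR
RRRRR
RRRRR
RRRRR
RRRRR
RRRYR
RRRRR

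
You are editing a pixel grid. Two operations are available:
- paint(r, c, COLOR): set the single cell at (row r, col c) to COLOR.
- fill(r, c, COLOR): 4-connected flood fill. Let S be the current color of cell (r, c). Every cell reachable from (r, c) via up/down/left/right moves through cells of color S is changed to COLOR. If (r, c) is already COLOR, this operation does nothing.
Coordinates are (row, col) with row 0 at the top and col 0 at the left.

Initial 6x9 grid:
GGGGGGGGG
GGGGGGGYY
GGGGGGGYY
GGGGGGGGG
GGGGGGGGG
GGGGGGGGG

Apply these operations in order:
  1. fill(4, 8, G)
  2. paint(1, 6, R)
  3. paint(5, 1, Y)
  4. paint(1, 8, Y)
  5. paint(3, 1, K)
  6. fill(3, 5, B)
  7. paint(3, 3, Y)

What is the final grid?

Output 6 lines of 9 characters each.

After op 1 fill(4,8,G) [0 cells changed]:
GGGGGGGGG
GGGGGGGYY
GGGGGGGYY
GGGGGGGGG
GGGGGGGGG
GGGGGGGGG
After op 2 paint(1,6,R):
GGGGGGGGG
GGGGGGRYY
GGGGGGGYY
GGGGGGGGG
GGGGGGGGG
GGGGGGGGG
After op 3 paint(5,1,Y):
GGGGGGGGG
GGGGGGRYY
GGGGGGGYY
GGGGGGGGG
GGGGGGGGG
GYGGGGGGG
After op 4 paint(1,8,Y):
GGGGGGGGG
GGGGGGRYY
GGGGGGGYY
GGGGGGGGG
GGGGGGGGG
GYGGGGGGG
After op 5 paint(3,1,K):
GGGGGGGGG
GGGGGGRYY
GGGGGGGYY
GKGGGGGGG
GGGGGGGGG
GYGGGGGGG
After op 6 fill(3,5,B) [47 cells changed]:
BBBBBBBBB
BBBBBBRYY
BBBBBBBYY
BKBBBBBBB
BBBBBBBBB
BYBBBBBBB
After op 7 paint(3,3,Y):
BBBBBBBBB
BBBBBBRYY
BBBBBBBYY
BKBYBBBBB
BBBBBBBBB
BYBBBBBBB

Answer: BBBBBBBBB
BBBBBBRYY
BBBBBBBYY
BKBYBBBBB
BBBBBBBBB
BYBBBBBBB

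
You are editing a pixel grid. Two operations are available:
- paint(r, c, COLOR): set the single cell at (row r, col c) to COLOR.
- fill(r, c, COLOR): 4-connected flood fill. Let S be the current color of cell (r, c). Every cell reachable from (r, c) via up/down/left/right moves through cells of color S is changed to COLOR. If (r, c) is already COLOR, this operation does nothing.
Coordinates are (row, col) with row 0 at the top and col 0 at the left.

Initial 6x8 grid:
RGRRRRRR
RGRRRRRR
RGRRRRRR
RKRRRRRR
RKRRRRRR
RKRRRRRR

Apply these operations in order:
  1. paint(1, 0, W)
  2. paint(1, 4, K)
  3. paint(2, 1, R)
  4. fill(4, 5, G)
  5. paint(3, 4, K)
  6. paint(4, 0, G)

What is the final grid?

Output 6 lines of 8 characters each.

After op 1 paint(1,0,W):
RGRRRRRR
WGRRRRRR
RGRRRRRR
RKRRRRRR
RKRRRRRR
RKRRRRRR
After op 2 paint(1,4,K):
RGRRRRRR
WGRRKRRR
RGRRRRRR
RKRRRRRR
RKRRRRRR
RKRRRRRR
After op 3 paint(2,1,R):
RGRRRRRR
WGRRKRRR
RRRRRRRR
RKRRRRRR
RKRRRRRR
RKRRRRRR
After op 4 fill(4,5,G) [40 cells changed]:
RGGGGGGG
WGGGKGGG
GGGGGGGG
GKGGGGGG
GKGGGGGG
GKGGGGGG
After op 5 paint(3,4,K):
RGGGGGGG
WGGGKGGG
GGGGGGGG
GKGGKGGG
GKGGGGGG
GKGGGGGG
After op 6 paint(4,0,G):
RGGGGGGG
WGGGKGGG
GGGGGGGG
GKGGKGGG
GKGGGGGG
GKGGGGGG

Answer: RGGGGGGG
WGGGKGGG
GGGGGGGG
GKGGKGGG
GKGGGGGG
GKGGGGGG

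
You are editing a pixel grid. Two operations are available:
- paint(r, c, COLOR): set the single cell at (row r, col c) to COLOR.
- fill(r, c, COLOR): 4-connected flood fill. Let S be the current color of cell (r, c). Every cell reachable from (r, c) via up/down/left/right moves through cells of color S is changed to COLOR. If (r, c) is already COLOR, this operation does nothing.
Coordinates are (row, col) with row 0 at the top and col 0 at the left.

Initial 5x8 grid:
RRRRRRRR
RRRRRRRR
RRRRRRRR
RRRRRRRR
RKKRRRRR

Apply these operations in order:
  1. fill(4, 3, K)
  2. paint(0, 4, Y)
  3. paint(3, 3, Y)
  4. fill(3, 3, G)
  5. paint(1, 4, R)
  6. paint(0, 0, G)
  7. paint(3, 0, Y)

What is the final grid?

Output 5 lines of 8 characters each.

Answer: GKKKYKKK
KKKKRKKK
KKKKKKKK
YKKGKKKK
KKKKKKKK

Derivation:
After op 1 fill(4,3,K) [38 cells changed]:
KKKKKKKK
KKKKKKKK
KKKKKKKK
KKKKKKKK
KKKKKKKK
After op 2 paint(0,4,Y):
KKKKYKKK
KKKKKKKK
KKKKKKKK
KKKKKKKK
KKKKKKKK
After op 3 paint(3,3,Y):
KKKKYKKK
KKKKKKKK
KKKKKKKK
KKKYKKKK
KKKKKKKK
After op 4 fill(3,3,G) [1 cells changed]:
KKKKYKKK
KKKKKKKK
KKKKKKKK
KKKGKKKK
KKKKKKKK
After op 5 paint(1,4,R):
KKKKYKKK
KKKKRKKK
KKKKKKKK
KKKGKKKK
KKKKKKKK
After op 6 paint(0,0,G):
GKKKYKKK
KKKKRKKK
KKKKKKKK
KKKGKKKK
KKKKKKKK
After op 7 paint(3,0,Y):
GKKKYKKK
KKKKRKKK
KKKKKKKK
YKKGKKKK
KKKKKKKK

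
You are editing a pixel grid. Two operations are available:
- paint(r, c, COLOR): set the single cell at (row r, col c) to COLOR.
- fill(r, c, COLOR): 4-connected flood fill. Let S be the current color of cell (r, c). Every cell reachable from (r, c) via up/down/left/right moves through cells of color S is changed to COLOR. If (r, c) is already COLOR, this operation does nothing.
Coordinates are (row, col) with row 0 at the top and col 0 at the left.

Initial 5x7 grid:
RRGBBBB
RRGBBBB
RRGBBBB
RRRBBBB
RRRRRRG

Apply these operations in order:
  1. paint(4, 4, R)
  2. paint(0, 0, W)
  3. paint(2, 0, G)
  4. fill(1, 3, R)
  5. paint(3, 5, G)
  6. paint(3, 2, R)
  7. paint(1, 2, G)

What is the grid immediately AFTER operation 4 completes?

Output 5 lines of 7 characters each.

Answer: WRGRRRR
RRGRRRR
GRGRRRR
RRRRRRR
RRRRRRG

Derivation:
After op 1 paint(4,4,R):
RRGBBBB
RRGBBBB
RRGBBBB
RRRBBBB
RRRRRRG
After op 2 paint(0,0,W):
WRGBBBB
RRGBBBB
RRGBBBB
RRRBBBB
RRRRRRG
After op 3 paint(2,0,G):
WRGBBBB
RRGBBBB
GRGBBBB
RRRBBBB
RRRRRRG
After op 4 fill(1,3,R) [16 cells changed]:
WRGRRRR
RRGRRRR
GRGRRRR
RRRRRRR
RRRRRRG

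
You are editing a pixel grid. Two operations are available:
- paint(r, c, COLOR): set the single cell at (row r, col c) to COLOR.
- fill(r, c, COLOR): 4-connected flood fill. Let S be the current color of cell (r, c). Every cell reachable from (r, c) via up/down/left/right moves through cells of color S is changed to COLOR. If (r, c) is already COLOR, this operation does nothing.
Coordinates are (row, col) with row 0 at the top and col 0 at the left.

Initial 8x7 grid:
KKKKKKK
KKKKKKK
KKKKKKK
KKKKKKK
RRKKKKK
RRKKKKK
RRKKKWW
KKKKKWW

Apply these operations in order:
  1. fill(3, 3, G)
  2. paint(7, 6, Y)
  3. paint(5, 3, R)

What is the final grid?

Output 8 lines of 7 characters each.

Answer: GGGGGGG
GGGGGGG
GGGGGGG
GGGGGGG
RRGGGGG
RRGRGGG
RRGGGWW
GGGGGWY

Derivation:
After op 1 fill(3,3,G) [46 cells changed]:
GGGGGGG
GGGGGGG
GGGGGGG
GGGGGGG
RRGGGGG
RRGGGGG
RRGGGWW
GGGGGWW
After op 2 paint(7,6,Y):
GGGGGGG
GGGGGGG
GGGGGGG
GGGGGGG
RRGGGGG
RRGGGGG
RRGGGWW
GGGGGWY
After op 3 paint(5,3,R):
GGGGGGG
GGGGGGG
GGGGGGG
GGGGGGG
RRGGGGG
RRGRGGG
RRGGGWW
GGGGGWY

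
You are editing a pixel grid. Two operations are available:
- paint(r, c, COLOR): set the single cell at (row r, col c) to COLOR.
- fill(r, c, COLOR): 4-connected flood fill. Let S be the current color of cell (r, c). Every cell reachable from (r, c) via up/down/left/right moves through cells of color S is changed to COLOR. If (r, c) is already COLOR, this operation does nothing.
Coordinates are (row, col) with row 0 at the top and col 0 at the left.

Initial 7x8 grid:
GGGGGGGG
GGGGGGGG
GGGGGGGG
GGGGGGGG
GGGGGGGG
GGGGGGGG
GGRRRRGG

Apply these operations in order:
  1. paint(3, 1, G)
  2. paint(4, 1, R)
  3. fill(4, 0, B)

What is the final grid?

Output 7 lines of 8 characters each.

After op 1 paint(3,1,G):
GGGGGGGG
GGGGGGGG
GGGGGGGG
GGGGGGGG
GGGGGGGG
GGGGGGGG
GGRRRRGG
After op 2 paint(4,1,R):
GGGGGGGG
GGGGGGGG
GGGGGGGG
GGGGGGGG
GRGGGGGG
GGGGGGGG
GGRRRRGG
After op 3 fill(4,0,B) [51 cells changed]:
BBBBBBBB
BBBBBBBB
BBBBBBBB
BBBBBBBB
BRBBBBBB
BBBBBBBB
BBRRRRBB

Answer: BBBBBBBB
BBBBBBBB
BBBBBBBB
BBBBBBBB
BRBBBBBB
BBBBBBBB
BBRRRRBB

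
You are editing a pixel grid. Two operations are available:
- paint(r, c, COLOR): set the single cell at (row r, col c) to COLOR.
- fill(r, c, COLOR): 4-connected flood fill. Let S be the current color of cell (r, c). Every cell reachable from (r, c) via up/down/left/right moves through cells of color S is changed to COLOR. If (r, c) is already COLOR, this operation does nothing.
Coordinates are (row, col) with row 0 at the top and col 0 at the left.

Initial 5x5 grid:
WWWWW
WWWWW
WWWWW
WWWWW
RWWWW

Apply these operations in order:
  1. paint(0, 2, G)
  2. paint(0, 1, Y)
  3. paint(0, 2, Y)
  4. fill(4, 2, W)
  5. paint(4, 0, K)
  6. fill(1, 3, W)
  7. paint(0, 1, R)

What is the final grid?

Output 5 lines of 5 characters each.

Answer: WRYWW
WWWWW
WWWWW
WWWWW
KWWWW

Derivation:
After op 1 paint(0,2,G):
WWGWW
WWWWW
WWWWW
WWWWW
RWWWW
After op 2 paint(0,1,Y):
WYGWW
WWWWW
WWWWW
WWWWW
RWWWW
After op 3 paint(0,2,Y):
WYYWW
WWWWW
WWWWW
WWWWW
RWWWW
After op 4 fill(4,2,W) [0 cells changed]:
WYYWW
WWWWW
WWWWW
WWWWW
RWWWW
After op 5 paint(4,0,K):
WYYWW
WWWWW
WWWWW
WWWWW
KWWWW
After op 6 fill(1,3,W) [0 cells changed]:
WYYWW
WWWWW
WWWWW
WWWWW
KWWWW
After op 7 paint(0,1,R):
WRYWW
WWWWW
WWWWW
WWWWW
KWWWW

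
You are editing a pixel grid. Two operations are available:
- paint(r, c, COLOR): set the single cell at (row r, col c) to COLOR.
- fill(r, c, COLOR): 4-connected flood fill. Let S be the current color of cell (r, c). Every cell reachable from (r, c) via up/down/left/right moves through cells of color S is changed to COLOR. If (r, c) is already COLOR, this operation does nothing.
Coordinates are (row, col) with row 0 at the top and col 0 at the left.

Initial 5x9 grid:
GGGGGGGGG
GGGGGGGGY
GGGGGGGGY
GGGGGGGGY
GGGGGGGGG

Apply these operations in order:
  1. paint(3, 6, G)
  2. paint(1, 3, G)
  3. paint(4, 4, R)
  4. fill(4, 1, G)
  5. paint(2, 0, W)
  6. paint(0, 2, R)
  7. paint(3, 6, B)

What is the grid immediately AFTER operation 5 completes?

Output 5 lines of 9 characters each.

After op 1 paint(3,6,G):
GGGGGGGGG
GGGGGGGGY
GGGGGGGGY
GGGGGGGGY
GGGGGGGGG
After op 2 paint(1,3,G):
GGGGGGGGG
GGGGGGGGY
GGGGGGGGY
GGGGGGGGY
GGGGGGGGG
After op 3 paint(4,4,R):
GGGGGGGGG
GGGGGGGGY
GGGGGGGGY
GGGGGGGGY
GGGGRGGGG
After op 4 fill(4,1,G) [0 cells changed]:
GGGGGGGGG
GGGGGGGGY
GGGGGGGGY
GGGGGGGGY
GGGGRGGGG
After op 5 paint(2,0,W):
GGGGGGGGG
GGGGGGGGY
WGGGGGGGY
GGGGGGGGY
GGGGRGGGG

Answer: GGGGGGGGG
GGGGGGGGY
WGGGGGGGY
GGGGGGGGY
GGGGRGGGG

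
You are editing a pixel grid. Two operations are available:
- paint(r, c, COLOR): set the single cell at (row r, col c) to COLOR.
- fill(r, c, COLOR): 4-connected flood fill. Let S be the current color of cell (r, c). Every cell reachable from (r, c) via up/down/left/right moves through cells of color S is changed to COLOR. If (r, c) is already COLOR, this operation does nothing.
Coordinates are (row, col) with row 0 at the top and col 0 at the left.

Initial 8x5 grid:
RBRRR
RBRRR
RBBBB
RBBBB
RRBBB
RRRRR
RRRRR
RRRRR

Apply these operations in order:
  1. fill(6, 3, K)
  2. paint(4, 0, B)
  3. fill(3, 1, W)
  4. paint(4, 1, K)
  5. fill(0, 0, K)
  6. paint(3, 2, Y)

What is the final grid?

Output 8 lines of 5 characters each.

After op 1 fill(6,3,K) [21 cells changed]:
KBRRR
KBRRR
KBBBB
KBBBB
KKBBB
KKKKK
KKKKK
KKKKK
After op 2 paint(4,0,B):
KBRRR
KBRRR
KBBBB
KBBBB
BKBBB
KKKKK
KKKKK
KKKKK
After op 3 fill(3,1,W) [13 cells changed]:
KWRRR
KWRRR
KWWWW
KWWWW
BKWWW
KKKKK
KKKKK
KKKKK
After op 4 paint(4,1,K):
KWRRR
KWRRR
KWWWW
KWWWW
BKWWW
KKKKK
KKKKK
KKKKK
After op 5 fill(0,0,K) [0 cells changed]:
KWRRR
KWRRR
KWWWW
KWWWW
BKWWW
KKKKK
KKKKK
KKKKK
After op 6 paint(3,2,Y):
KWRRR
KWRRR
KWWWW
KWYWW
BKWWW
KKKKK
KKKKK
KKKKK

Answer: KWRRR
KWRRR
KWWWW
KWYWW
BKWWW
KKKKK
KKKKK
KKKKK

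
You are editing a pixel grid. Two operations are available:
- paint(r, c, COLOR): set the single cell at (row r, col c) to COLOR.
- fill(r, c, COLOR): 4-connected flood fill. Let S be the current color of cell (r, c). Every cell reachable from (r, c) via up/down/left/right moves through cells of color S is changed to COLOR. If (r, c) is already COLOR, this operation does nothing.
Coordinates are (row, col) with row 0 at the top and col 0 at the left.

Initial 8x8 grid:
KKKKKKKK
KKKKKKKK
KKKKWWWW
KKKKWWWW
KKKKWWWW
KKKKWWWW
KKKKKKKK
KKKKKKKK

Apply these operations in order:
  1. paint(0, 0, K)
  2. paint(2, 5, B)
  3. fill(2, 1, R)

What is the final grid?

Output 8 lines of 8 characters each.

Answer: RRRRRRRR
RRRRRRRR
RRRRWBWW
RRRRWWWW
RRRRWWWW
RRRRWWWW
RRRRRRRR
RRRRRRRR

Derivation:
After op 1 paint(0,0,K):
KKKKKKKK
KKKKKKKK
KKKKWWWW
KKKKWWWW
KKKKWWWW
KKKKWWWW
KKKKKKKK
KKKKKKKK
After op 2 paint(2,5,B):
KKKKKKKK
KKKKKKKK
KKKKWBWW
KKKKWWWW
KKKKWWWW
KKKKWWWW
KKKKKKKK
KKKKKKKK
After op 3 fill(2,1,R) [48 cells changed]:
RRRRRRRR
RRRRRRRR
RRRRWBWW
RRRRWWWW
RRRRWWWW
RRRRWWWW
RRRRRRRR
RRRRRRRR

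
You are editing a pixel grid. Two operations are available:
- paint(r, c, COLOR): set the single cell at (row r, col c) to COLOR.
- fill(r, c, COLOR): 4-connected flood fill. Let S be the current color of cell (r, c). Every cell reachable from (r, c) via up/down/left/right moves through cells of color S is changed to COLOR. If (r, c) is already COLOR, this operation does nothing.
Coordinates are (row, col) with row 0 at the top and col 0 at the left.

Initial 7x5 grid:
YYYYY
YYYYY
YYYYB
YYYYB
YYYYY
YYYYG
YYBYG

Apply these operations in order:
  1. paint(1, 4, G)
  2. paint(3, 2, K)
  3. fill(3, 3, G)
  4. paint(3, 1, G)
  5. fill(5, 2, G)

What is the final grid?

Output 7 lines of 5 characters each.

Answer: GGGGG
GGGGG
GGGGB
GGKGB
GGGGG
GGGGG
GGBGG

Derivation:
After op 1 paint(1,4,G):
YYYYY
YYYYG
YYYYB
YYYYB
YYYYY
YYYYG
YYBYG
After op 2 paint(3,2,K):
YYYYY
YYYYG
YYYYB
YYKYB
YYYYY
YYYYG
YYBYG
After op 3 fill(3,3,G) [28 cells changed]:
GGGGG
GGGGG
GGGGB
GGKGB
GGGGG
GGGGG
GGBGG
After op 4 paint(3,1,G):
GGGGG
GGGGG
GGGGB
GGKGB
GGGGG
GGGGG
GGBGG
After op 5 fill(5,2,G) [0 cells changed]:
GGGGG
GGGGG
GGGGB
GGKGB
GGGGG
GGGGG
GGBGG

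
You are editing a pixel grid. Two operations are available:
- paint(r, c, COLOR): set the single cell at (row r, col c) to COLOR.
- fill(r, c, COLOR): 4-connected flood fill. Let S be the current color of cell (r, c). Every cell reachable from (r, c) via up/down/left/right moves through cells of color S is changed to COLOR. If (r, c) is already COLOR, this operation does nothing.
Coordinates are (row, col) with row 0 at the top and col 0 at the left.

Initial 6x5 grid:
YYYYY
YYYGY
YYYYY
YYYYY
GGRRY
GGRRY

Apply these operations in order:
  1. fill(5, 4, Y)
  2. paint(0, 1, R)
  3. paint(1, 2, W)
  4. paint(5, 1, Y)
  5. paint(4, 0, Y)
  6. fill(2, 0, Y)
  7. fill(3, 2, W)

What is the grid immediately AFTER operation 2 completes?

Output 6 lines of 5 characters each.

Answer: YRYYY
YYYGY
YYYYY
YYYYY
GGRRY
GGRRY

Derivation:
After op 1 fill(5,4,Y) [0 cells changed]:
YYYYY
YYYGY
YYYYY
YYYYY
GGRRY
GGRRY
After op 2 paint(0,1,R):
YRYYY
YYYGY
YYYYY
YYYYY
GGRRY
GGRRY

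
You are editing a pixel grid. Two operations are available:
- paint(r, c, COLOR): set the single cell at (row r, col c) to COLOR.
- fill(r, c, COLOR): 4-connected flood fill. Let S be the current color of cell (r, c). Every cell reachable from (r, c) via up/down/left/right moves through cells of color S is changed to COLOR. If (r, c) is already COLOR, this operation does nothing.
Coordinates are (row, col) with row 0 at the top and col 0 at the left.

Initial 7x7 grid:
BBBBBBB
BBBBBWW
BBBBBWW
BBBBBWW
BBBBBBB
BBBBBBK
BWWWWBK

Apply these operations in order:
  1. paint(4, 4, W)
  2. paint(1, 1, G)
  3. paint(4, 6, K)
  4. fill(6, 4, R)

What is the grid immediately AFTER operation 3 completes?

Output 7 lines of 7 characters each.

After op 1 paint(4,4,W):
BBBBBBB
BBBBBWW
BBBBBWW
BBBBBWW
BBBBWBB
BBBBBBK
BWWWWBK
After op 2 paint(1,1,G):
BBBBBBB
BGBBBWW
BBBBBWW
BBBBBWW
BBBBWBB
BBBBBBK
BWWWWBK
After op 3 paint(4,6,K):
BBBBBBB
BGBBBWW
BBBBBWW
BBBBBWW
BBBBWBK
BBBBBBK
BWWWWBK

Answer: BBBBBBB
BGBBBWW
BBBBBWW
BBBBBWW
BBBBWBK
BBBBBBK
BWWWWBK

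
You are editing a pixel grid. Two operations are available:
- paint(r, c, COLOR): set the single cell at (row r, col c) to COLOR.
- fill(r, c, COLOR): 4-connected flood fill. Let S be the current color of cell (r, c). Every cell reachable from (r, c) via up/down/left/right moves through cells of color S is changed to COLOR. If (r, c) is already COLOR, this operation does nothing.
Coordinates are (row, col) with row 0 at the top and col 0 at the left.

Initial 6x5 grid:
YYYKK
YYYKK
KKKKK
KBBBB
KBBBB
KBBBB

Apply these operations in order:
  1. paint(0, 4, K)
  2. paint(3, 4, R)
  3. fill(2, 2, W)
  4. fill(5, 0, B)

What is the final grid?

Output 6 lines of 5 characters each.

After op 1 paint(0,4,K):
YYYKK
YYYKK
KKKKK
KBBBB
KBBBB
KBBBB
After op 2 paint(3,4,R):
YYYKK
YYYKK
KKKKK
KBBBR
KBBBB
KBBBB
After op 3 fill(2,2,W) [12 cells changed]:
YYYWW
YYYWW
WWWWW
WBBBR
WBBBB
WBBBB
After op 4 fill(5,0,B) [12 cells changed]:
YYYBB
YYYBB
BBBBB
BBBBR
BBBBB
BBBBB

Answer: YYYBB
YYYBB
BBBBB
BBBBR
BBBBB
BBBBB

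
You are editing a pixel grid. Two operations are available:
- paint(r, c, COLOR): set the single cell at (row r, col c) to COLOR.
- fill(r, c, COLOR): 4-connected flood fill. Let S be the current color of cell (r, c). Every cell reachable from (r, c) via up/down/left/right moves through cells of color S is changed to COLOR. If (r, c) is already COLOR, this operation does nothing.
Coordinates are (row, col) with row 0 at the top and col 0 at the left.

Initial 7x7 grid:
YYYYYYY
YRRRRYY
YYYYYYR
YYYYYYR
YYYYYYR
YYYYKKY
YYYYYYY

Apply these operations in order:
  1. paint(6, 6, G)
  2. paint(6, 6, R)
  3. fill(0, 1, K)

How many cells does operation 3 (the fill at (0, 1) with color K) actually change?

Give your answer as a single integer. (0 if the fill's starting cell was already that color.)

Answer: 38

Derivation:
After op 1 paint(6,6,G):
YYYYYYY
YRRRRYY
YYYYYYR
YYYYYYR
YYYYYYR
YYYYKKY
YYYYYYG
After op 2 paint(6,6,R):
YYYYYYY
YRRRRYY
YYYYYYR
YYYYYYR
YYYYYYR
YYYYKKY
YYYYYYR
After op 3 fill(0,1,K) [38 cells changed]:
KKKKKKK
KRRRRKK
KKKKKKR
KKKKKKR
KKKKKKR
KKKKKKY
KKKKKKR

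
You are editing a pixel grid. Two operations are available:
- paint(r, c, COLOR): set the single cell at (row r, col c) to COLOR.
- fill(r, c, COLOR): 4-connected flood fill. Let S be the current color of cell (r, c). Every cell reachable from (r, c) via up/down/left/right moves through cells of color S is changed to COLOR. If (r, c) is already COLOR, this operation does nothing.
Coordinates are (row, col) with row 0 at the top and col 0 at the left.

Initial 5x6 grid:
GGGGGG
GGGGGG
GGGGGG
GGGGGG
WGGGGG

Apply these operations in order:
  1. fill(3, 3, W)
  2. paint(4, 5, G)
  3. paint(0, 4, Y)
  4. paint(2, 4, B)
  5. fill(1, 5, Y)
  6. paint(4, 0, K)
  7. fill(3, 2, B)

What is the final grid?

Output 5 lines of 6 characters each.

Answer: BBBBBB
BBBBBB
BBBBBB
BBBBBB
KBBBBG

Derivation:
After op 1 fill(3,3,W) [29 cells changed]:
WWWWWW
WWWWWW
WWWWWW
WWWWWW
WWWWWW
After op 2 paint(4,5,G):
WWWWWW
WWWWWW
WWWWWW
WWWWWW
WWWWWG
After op 3 paint(0,4,Y):
WWWWYW
WWWWWW
WWWWWW
WWWWWW
WWWWWG
After op 4 paint(2,4,B):
WWWWYW
WWWWWW
WWWWBW
WWWWWW
WWWWWG
After op 5 fill(1,5,Y) [27 cells changed]:
YYYYYY
YYYYYY
YYYYBY
YYYYYY
YYYYYG
After op 6 paint(4,0,K):
YYYYYY
YYYYYY
YYYYBY
YYYYYY
KYYYYG
After op 7 fill(3,2,B) [27 cells changed]:
BBBBBB
BBBBBB
BBBBBB
BBBBBB
KBBBBG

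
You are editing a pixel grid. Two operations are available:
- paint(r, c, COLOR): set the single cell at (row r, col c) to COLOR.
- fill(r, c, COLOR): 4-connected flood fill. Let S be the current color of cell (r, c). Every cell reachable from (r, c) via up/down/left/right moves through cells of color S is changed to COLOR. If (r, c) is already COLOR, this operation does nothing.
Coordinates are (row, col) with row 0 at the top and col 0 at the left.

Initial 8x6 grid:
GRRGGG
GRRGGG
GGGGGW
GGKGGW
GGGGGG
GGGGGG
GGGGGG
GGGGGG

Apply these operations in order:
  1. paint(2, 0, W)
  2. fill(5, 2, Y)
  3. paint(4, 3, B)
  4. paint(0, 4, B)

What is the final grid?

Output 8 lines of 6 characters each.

Answer: GRRYBY
GRRYYY
WYYYYW
YYKYYW
YYYBYY
YYYYYY
YYYYYY
YYYYYY

Derivation:
After op 1 paint(2,0,W):
GRRGGG
GRRGGG
WGGGGW
GGKGGW
GGGGGG
GGGGGG
GGGGGG
GGGGGG
After op 2 fill(5,2,Y) [38 cells changed]:
GRRYYY
GRRYYY
WYYYYW
YYKYYW
YYYYYY
YYYYYY
YYYYYY
YYYYYY
After op 3 paint(4,3,B):
GRRYYY
GRRYYY
WYYYYW
YYKYYW
YYYBYY
YYYYYY
YYYYYY
YYYYYY
After op 4 paint(0,4,B):
GRRYBY
GRRYYY
WYYYYW
YYKYYW
YYYBYY
YYYYYY
YYYYYY
YYYYYY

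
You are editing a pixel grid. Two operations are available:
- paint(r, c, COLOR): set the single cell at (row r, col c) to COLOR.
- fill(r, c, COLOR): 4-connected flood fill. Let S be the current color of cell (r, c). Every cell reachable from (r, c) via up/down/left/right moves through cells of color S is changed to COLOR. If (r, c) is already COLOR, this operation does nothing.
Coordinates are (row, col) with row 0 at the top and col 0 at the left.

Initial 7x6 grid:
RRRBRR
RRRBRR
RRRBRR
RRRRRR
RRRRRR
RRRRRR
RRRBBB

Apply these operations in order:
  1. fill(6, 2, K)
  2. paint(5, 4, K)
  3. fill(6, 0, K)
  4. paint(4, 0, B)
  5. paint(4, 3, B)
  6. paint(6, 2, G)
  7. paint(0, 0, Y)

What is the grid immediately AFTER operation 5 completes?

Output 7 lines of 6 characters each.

Answer: KKKBKK
KKKBKK
KKKBKK
KKKKKK
BKKBKK
KKKKKK
KKKBBB

Derivation:
After op 1 fill(6,2,K) [36 cells changed]:
KKKBKK
KKKBKK
KKKBKK
KKKKKK
KKKKKK
KKKKKK
KKKBBB
After op 2 paint(5,4,K):
KKKBKK
KKKBKK
KKKBKK
KKKKKK
KKKKKK
KKKKKK
KKKBBB
After op 3 fill(6,0,K) [0 cells changed]:
KKKBKK
KKKBKK
KKKBKK
KKKKKK
KKKKKK
KKKKKK
KKKBBB
After op 4 paint(4,0,B):
KKKBKK
KKKBKK
KKKBKK
KKKKKK
BKKKKK
KKKKKK
KKKBBB
After op 5 paint(4,3,B):
KKKBKK
KKKBKK
KKKBKK
KKKKKK
BKKBKK
KKKKKK
KKKBBB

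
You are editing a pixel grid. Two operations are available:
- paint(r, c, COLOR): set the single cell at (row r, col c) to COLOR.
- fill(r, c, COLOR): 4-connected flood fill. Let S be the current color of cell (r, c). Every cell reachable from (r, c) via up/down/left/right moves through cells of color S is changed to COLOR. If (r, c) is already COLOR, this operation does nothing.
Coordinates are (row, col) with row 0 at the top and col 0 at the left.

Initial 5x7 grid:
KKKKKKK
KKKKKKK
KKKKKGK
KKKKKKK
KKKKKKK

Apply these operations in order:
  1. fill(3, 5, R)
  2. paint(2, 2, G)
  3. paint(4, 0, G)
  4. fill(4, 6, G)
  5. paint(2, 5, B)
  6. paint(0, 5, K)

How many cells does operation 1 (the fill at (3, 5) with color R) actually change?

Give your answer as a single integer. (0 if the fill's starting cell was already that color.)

Answer: 34

Derivation:
After op 1 fill(3,5,R) [34 cells changed]:
RRRRRRR
RRRRRRR
RRRRRGR
RRRRRRR
RRRRRRR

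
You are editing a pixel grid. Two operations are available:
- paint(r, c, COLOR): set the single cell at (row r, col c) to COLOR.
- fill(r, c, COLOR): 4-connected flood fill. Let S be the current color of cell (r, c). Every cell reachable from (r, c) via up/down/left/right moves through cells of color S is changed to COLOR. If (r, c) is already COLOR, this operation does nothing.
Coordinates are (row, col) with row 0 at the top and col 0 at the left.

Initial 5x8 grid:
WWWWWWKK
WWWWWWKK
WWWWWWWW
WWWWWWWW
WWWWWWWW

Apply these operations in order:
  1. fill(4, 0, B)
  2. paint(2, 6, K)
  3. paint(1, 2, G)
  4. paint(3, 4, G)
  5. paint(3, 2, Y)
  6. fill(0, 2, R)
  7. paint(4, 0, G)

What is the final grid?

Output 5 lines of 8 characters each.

Answer: RRRRRRKK
RRGRRRKK
RRRRRRKR
RRYRGRRR
GRRRRRRR

Derivation:
After op 1 fill(4,0,B) [36 cells changed]:
BBBBBBKK
BBBBBBKK
BBBBBBBB
BBBBBBBB
BBBBBBBB
After op 2 paint(2,6,K):
BBBBBBKK
BBBBBBKK
BBBBBBKB
BBBBBBBB
BBBBBBBB
After op 3 paint(1,2,G):
BBBBBBKK
BBGBBBKK
BBBBBBKB
BBBBBBBB
BBBBBBBB
After op 4 paint(3,4,G):
BBBBBBKK
BBGBBBKK
BBBBBBKB
BBBBGBBB
BBBBBBBB
After op 5 paint(3,2,Y):
BBBBBBKK
BBGBBBKK
BBBBBBKB
BBYBGBBB
BBBBBBBB
After op 6 fill(0,2,R) [32 cells changed]:
RRRRRRKK
RRGRRRKK
RRRRRRKR
RRYRGRRR
RRRRRRRR
After op 7 paint(4,0,G):
RRRRRRKK
RRGRRRKK
RRRRRRKR
RRYRGRRR
GRRRRRRR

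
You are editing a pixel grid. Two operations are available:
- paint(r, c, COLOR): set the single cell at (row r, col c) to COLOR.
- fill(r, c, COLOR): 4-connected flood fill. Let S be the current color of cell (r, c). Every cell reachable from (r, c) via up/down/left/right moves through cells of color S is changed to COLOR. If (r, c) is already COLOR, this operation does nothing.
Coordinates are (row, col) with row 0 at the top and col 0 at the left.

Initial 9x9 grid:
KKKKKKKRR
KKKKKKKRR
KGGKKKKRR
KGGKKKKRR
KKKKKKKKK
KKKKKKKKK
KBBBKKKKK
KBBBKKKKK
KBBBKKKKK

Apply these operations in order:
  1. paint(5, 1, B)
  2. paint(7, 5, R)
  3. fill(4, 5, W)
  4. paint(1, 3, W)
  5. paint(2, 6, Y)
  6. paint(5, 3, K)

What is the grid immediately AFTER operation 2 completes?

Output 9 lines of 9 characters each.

Answer: KKKKKKKRR
KKKKKKKRR
KGGKKKKRR
KGGKKKKRR
KKKKKKKKK
KBKKKKKKK
KBBBKKKKK
KBBBKRKKK
KBBBKKKKK

Derivation:
After op 1 paint(5,1,B):
KKKKKKKRR
KKKKKKKRR
KGGKKKKRR
KGGKKKKRR
KKKKKKKKK
KBKKKKKKK
KBBBKKKKK
KBBBKKKKK
KBBBKKKKK
After op 2 paint(7,5,R):
KKKKKKKRR
KKKKKKKRR
KGGKKKKRR
KGGKKKKRR
KKKKKKKKK
KBKKKKKKK
KBBBKKKKK
KBBBKRKKK
KBBBKKKKK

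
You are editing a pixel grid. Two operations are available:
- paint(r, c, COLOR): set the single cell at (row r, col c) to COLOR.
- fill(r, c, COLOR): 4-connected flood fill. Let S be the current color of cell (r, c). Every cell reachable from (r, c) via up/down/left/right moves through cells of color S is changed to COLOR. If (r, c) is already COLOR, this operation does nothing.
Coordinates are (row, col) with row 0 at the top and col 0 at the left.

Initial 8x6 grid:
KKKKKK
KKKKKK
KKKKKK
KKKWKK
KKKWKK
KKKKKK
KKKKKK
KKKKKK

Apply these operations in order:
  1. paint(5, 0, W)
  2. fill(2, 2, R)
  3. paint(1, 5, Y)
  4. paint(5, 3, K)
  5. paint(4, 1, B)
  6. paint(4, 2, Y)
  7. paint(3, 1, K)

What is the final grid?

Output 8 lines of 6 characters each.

Answer: RRRRRR
RRRRRY
RRRRRR
RKRWRR
RBYWRR
WRRKRR
RRRRRR
RRRRRR

Derivation:
After op 1 paint(5,0,W):
KKKKKK
KKKKKK
KKKKKK
KKKWKK
KKKWKK
WKKKKK
KKKKKK
KKKKKK
After op 2 fill(2,2,R) [45 cells changed]:
RRRRRR
RRRRRR
RRRRRR
RRRWRR
RRRWRR
WRRRRR
RRRRRR
RRRRRR
After op 3 paint(1,5,Y):
RRRRRR
RRRRRY
RRRRRR
RRRWRR
RRRWRR
WRRRRR
RRRRRR
RRRRRR
After op 4 paint(5,3,K):
RRRRRR
RRRRRY
RRRRRR
RRRWRR
RRRWRR
WRRKRR
RRRRRR
RRRRRR
After op 5 paint(4,1,B):
RRRRRR
RRRRRY
RRRRRR
RRRWRR
RBRWRR
WRRKRR
RRRRRR
RRRRRR
After op 6 paint(4,2,Y):
RRRRRR
RRRRRY
RRRRRR
RRRWRR
RBYWRR
WRRKRR
RRRRRR
RRRRRR
After op 7 paint(3,1,K):
RRRRRR
RRRRRY
RRRRRR
RKRWRR
RBYWRR
WRRKRR
RRRRRR
RRRRRR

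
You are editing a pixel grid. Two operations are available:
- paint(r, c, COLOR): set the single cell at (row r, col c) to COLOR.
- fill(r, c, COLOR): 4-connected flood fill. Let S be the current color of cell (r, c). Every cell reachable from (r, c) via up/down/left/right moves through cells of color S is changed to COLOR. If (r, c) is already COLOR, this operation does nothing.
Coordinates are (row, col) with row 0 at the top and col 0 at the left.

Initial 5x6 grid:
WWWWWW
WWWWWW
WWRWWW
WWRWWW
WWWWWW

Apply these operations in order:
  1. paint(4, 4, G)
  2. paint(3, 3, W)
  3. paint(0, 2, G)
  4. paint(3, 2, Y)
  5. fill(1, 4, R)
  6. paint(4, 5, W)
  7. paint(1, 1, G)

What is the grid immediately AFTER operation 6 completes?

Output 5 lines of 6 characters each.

Answer: RRGRRR
RRRRRR
RRRRRR
RRYRRR
RRRRGW

Derivation:
After op 1 paint(4,4,G):
WWWWWW
WWWWWW
WWRWWW
WWRWWW
WWWWGW
After op 2 paint(3,3,W):
WWWWWW
WWWWWW
WWRWWW
WWRWWW
WWWWGW
After op 3 paint(0,2,G):
WWGWWW
WWWWWW
WWRWWW
WWRWWW
WWWWGW
After op 4 paint(3,2,Y):
WWGWWW
WWWWWW
WWRWWW
WWYWWW
WWWWGW
After op 5 fill(1,4,R) [26 cells changed]:
RRGRRR
RRRRRR
RRRRRR
RRYRRR
RRRRGR
After op 6 paint(4,5,W):
RRGRRR
RRRRRR
RRRRRR
RRYRRR
RRRRGW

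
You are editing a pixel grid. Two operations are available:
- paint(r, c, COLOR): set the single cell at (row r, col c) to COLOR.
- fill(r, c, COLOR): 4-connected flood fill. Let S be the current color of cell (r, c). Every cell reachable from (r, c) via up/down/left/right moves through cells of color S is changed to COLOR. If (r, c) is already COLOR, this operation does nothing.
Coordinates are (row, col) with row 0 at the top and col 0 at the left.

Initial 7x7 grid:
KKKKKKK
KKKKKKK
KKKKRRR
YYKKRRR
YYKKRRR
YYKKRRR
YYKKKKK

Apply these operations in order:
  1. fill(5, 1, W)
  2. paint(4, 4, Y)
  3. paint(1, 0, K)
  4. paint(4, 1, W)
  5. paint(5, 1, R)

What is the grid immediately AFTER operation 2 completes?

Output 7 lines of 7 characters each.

Answer: KKKKKKK
KKKKKKK
KKKKRRR
WWKKRRR
WWKKYRR
WWKKRRR
WWKKKKK

Derivation:
After op 1 fill(5,1,W) [8 cells changed]:
KKKKKKK
KKKKKKK
KKKKRRR
WWKKRRR
WWKKRRR
WWKKRRR
WWKKKKK
After op 2 paint(4,4,Y):
KKKKKKK
KKKKKKK
KKKKRRR
WWKKRRR
WWKKYRR
WWKKRRR
WWKKKKK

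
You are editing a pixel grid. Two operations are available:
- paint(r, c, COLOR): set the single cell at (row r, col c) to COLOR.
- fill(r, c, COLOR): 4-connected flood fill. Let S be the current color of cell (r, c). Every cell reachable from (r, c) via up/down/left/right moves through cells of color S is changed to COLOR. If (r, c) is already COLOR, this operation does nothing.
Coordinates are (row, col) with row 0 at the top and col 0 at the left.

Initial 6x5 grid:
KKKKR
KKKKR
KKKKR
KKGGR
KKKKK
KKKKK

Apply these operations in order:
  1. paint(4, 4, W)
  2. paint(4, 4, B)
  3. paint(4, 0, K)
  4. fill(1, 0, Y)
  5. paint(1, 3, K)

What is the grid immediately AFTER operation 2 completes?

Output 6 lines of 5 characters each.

After op 1 paint(4,4,W):
KKKKR
KKKKR
KKKKR
KKGGR
KKKKW
KKKKK
After op 2 paint(4,4,B):
KKKKR
KKKKR
KKKKR
KKGGR
KKKKB
KKKKK

Answer: KKKKR
KKKKR
KKKKR
KKGGR
KKKKB
KKKKK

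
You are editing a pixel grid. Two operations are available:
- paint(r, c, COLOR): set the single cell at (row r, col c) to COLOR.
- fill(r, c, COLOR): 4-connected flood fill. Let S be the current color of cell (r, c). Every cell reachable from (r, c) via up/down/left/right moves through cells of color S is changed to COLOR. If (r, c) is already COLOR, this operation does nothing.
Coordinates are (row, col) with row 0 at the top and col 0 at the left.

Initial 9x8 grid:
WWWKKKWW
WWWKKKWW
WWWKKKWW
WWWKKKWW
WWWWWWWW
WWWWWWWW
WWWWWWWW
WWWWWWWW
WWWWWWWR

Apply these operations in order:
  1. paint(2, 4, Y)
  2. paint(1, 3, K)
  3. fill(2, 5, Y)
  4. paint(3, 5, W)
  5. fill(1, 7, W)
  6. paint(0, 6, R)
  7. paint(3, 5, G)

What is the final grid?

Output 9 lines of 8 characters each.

After op 1 paint(2,4,Y):
WWWKKKWW
WWWKKKWW
WWWKYKWW
WWWKKKWW
WWWWWWWW
WWWWWWWW
WWWWWWWW
WWWWWWWW
WWWWWWWR
After op 2 paint(1,3,K):
WWWKKKWW
WWWKKKWW
WWWKYKWW
WWWKKKWW
WWWWWWWW
WWWWWWWW
WWWWWWWW
WWWWWWWW
WWWWWWWR
After op 3 fill(2,5,Y) [11 cells changed]:
WWWYYYWW
WWWYYYWW
WWWYYYWW
WWWYYYWW
WWWWWWWW
WWWWWWWW
WWWWWWWW
WWWWWWWW
WWWWWWWR
After op 4 paint(3,5,W):
WWWYYYWW
WWWYYYWW
WWWYYYWW
WWWYYWWW
WWWWWWWW
WWWWWWWW
WWWWWWWW
WWWWWWWW
WWWWWWWR
After op 5 fill(1,7,W) [0 cells changed]:
WWWYYYWW
WWWYYYWW
WWWYYYWW
WWWYYWWW
WWWWWWWW
WWWWWWWW
WWWWWWWW
WWWWWWWW
WWWWWWWR
After op 6 paint(0,6,R):
WWWYYYRW
WWWYYYWW
WWWYYYWW
WWWYYWWW
WWWWWWWW
WWWWWWWW
WWWWWWWW
WWWWWWWW
WWWWWWWR
After op 7 paint(3,5,G):
WWWYYYRW
WWWYYYWW
WWWYYYWW
WWWYYGWW
WWWWWWWW
WWWWWWWW
WWWWWWWW
WWWWWWWW
WWWWWWWR

Answer: WWWYYYRW
WWWYYYWW
WWWYYYWW
WWWYYGWW
WWWWWWWW
WWWWWWWW
WWWWWWWW
WWWWWWWW
WWWWWWWR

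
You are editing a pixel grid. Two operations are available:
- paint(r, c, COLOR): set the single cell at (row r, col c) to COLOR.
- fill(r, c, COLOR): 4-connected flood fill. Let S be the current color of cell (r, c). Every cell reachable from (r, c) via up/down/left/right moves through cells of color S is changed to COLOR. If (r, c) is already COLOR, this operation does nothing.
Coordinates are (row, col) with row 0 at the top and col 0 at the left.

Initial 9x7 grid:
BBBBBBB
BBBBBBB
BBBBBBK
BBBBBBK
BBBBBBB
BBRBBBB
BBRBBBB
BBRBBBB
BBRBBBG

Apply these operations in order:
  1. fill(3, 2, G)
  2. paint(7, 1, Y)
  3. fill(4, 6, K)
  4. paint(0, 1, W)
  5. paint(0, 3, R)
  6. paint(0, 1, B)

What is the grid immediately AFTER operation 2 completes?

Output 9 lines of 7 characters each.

Answer: GGGGGGG
GGGGGGG
GGGGGGK
GGGGGGK
GGGGGGG
GGRGGGG
GGRGGGG
GYRGGGG
GGRGGGG

Derivation:
After op 1 fill(3,2,G) [56 cells changed]:
GGGGGGG
GGGGGGG
GGGGGGK
GGGGGGK
GGGGGGG
GGRGGGG
GGRGGGG
GGRGGGG
GGRGGGG
After op 2 paint(7,1,Y):
GGGGGGG
GGGGGGG
GGGGGGK
GGGGGGK
GGGGGGG
GGRGGGG
GGRGGGG
GYRGGGG
GGRGGGG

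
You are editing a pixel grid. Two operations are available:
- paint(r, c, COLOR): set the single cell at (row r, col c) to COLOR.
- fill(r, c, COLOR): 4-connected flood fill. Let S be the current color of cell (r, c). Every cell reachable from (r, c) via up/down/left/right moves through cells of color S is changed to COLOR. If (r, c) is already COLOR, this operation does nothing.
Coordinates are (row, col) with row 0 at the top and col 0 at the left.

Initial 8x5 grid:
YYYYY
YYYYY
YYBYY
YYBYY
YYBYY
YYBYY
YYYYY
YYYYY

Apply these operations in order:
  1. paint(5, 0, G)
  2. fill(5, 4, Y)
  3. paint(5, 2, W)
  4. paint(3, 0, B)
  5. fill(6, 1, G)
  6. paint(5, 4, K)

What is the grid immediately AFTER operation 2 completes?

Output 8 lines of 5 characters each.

Answer: YYYYY
YYYYY
YYBYY
YYBYY
YYBYY
GYBYY
YYYYY
YYYYY

Derivation:
After op 1 paint(5,0,G):
YYYYY
YYYYY
YYBYY
YYBYY
YYBYY
GYBYY
YYYYY
YYYYY
After op 2 fill(5,4,Y) [0 cells changed]:
YYYYY
YYYYY
YYBYY
YYBYY
YYBYY
GYBYY
YYYYY
YYYYY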